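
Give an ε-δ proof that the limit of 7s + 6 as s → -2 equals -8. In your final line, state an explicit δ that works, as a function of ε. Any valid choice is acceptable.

Let ε > 0. We need δ > 0 so that 0 < |s + 2| < δ implies |(7s + 6) + 8| < ε.
Since (7s + 6) + 8 = 7(s + 2), we have |(7s + 6) + 8| = 7|s + 2|.
So 7|s + 2| < ε exactly when |s + 2| < ε/7.
Take δ = ε/7. If 0 < |s + 2| < δ then |(7s + 6) + 8| = 7|s + 2| < 7·(ε/7) = ε.

δ = ε/7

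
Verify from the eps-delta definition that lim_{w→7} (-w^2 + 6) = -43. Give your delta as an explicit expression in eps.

Fix eps > 0. We want delta > 0 such that 0 < |w − 7| < delta implies |(-w^2 + 6) + 43| < eps.
(-w^2 + 6) + 43 = -w^2 + 49 = (w − 7)(-w - 7).
So |(-w^2 + 6) + 43| = |w − 7|·|-w - 7|.
Assume first that |w − 7| < 1, so |w| < 8. Then |-w - 7| ≤ 8 + 7 = 15.
Hence |(-w^2 + 6) + 43| ≤ 15|w − 7| < eps provided |w − 7| < eps/15.
Choosing delta = min(1, eps/15) ensures both conditions, hence |(-w^2 + 6) + 43| < eps.

delta = min(1, eps/15)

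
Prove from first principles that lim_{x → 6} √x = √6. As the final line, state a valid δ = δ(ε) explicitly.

δ = min(6, √6·ε)

Let ε > 0. We want δ > 0 such that 0 < |x − 6| < δ implies |√x − √6| < ε.
Rationalise: √x − √6 = (x − 6)/(√x + √6), so |√x − √6| = |x − 6|/(√x + √6).
Restrict δ ≤ 6 so that |x − 6| < 6 forces x > 0, and then √x + √6 > √6.
Hence |√x − √6| < |x − 6|/√6, which is < ε once |x − 6| < √6·ε.
Take δ = min(6, √6·ε). If 0 < |x − 6| < δ then x > 0 and |√x − √6| < |x − 6|/√6 < ε.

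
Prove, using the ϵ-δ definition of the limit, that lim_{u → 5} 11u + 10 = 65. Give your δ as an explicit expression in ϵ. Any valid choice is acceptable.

Let ϵ > 0 be given. We need δ > 0 so that 0 < |u − 5| < δ implies |(11u + 10) − 65| < ϵ.
|(11u + 10) − 65| = |11u - 55| = 11|u − 5|.
Thus it suffices that |u − 5| < ϵ/11.
Choosing δ = ϵ/11 gives |(11u + 10) − 65| = 11|u − 5| < ϵ whenever |u − 5| < δ.

δ = ϵ/11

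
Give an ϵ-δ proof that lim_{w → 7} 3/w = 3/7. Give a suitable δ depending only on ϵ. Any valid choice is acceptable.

Let ϵ > 0. We seek δ > 0 such that 0 < |w − 7| < δ implies |3/w − (3/7)| < ϵ.
|3/w − (3/7)| = 3·|7 − w|/(7·|w|) = 3|w − 7|/(7|w|).
Require δ ≤ 7/2 so that |w| > 7 − 7/2 = 7/2, hence 7|w| > 49/2.
Then |3/w − (3/7)| < 3|w − 7|/(49/2), which is < ϵ when |w − 7| < (49/6)ϵ.
Take δ = min(7/2, (49/6)ϵ). Then 0 < |w − 7| < δ gives both |w − 7| < 7/2 and |w − 7| < (49/6)ϵ, so |3/w − (3/7)| < ϵ.

δ = min(7/2, (49/6)ϵ)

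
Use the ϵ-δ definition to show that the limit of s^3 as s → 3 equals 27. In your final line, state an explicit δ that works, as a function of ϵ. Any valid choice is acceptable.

Let ϵ > 0. We seek δ > 0 with 0 < |s − 3| < δ ⇒ |s^3 − 27| < ϵ.
Factor: s^3 − 27 = (s − 3)(s^2 + 3s + 9), so |s^3 − 27| = |s − 3|·|s^2 + 3s + 9|.
Impose δ ≤ 2 so that |s| < 5; then |s^2 + 3s + 9| ≤ 49.
Hence |s^3 − 27| ≤ 49|s − 3|, which is < ϵ once |s − 3| < ϵ/49.
Take δ = min(2, ϵ/49). If 0 < |s − 3| < δ then both bounds hold and |s^3 − 27| ≤ 49|s − 3| < 49·(ϵ/49) = ϵ.

δ = min(2, ϵ/49)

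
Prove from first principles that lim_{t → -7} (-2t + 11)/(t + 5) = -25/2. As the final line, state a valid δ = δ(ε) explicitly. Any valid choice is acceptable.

Fix ε > 0. We want δ > 0 with 0 < |t + 7| < δ ⇒ |(-2t + 11)/(t + 5) + 25/2| < ε.
Combining over a common denominator, (-2t + 11)/(t + 5) + 25/2 = [(-2t + 11)·(-2) − 25·(t + 5)] / [(-2)·(t + 5)] = -21(t + 7) / ((-2)(t + 5)).
So |(-2t + 11)/(t + 5) + 25/2| = 21|t + 7| / (2·|t + 5|).
Restrict δ ≤ 1. Then |t + 7| < 1 gives |t + 5| = |(t + 7) + (-2)| ≥ 2 − 1 = 1.
Hence |(-2t + 11)/(t + 5) + 25/2| < 21|t + 7|/(2·1) = (21/2)|t + 7|, which is < ε once |t + 7| < (2/21)ε.
Take δ = min(1, (2/21)ε). Then 0 < |t + 7| < δ forces both bounds, so |(-2t + 11)/(t + 5) + 25/2| < ε.

δ = min(1, (2/21)ε)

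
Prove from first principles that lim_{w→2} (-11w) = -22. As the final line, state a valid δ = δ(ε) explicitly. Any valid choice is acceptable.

δ = ε/11

Fix ε > 0. We need δ > 0 so that 0 < |w − 2| < δ implies |(-11w) + 22| < ε.
Since (-11w) + 22 = -11(w − 2), we have |(-11w) + 22| = 11|w − 2|.
So 11|w − 2| < ε exactly when |w − 2| < ε/11.
Choosing δ = ε/11 gives |(-11w) + 22| = 11|w − 2| < ε whenever |w − 2| < δ.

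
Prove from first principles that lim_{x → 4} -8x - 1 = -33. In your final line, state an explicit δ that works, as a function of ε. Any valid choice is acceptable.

δ = ε/8

Let ε > 0. We need δ > 0 so that 0 < |x − 4| < δ implies |(-8x - 1) + 33| < ε.
|(-8x - 1) + 33| = |-8x + 32| = 8|x − 4|.
So 8|x − 4| < ε exactly when |x − 4| < ε/8.
Take δ = ε/8. If 0 < |x − 4| < δ then |(-8x - 1) + 33| = 8|x − 4| < 8·(ε/8) = ε.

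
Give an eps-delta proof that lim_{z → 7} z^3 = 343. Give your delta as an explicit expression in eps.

Let eps > 0 be given. We seek delta > 0 with 0 < |z − 7| < delta ⇒ |z^3 − 343| < eps.
Factor: z^3 − 343 = (z − 7)(z^2 + 7z + 49), so |z^3 − 343| = |z − 7|·|z^2 + 7z + 49|.
Restrict delta ≤ 1. Then |z − 7| < 1 gives |z| < 8, so by the triangle inequality |z^2 + 7z + 49| ≤ 8^2 + 7·8 + 49 = 169.
Hence |z^3 − 343| ≤ 169|z − 7|, which is < eps once |z − 7| < eps/169.
Take delta = min(1, eps/169). If 0 < |z − 7| < delta then both bounds hold and |z^3 − 343| ≤ 169|z − 7| < 169·(eps/169) = eps.

delta = min(1, eps/169)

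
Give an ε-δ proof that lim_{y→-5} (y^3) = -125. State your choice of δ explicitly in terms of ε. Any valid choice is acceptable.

Let ε > 0. We seek δ > 0 with 0 < |y + 5| < δ ⇒ |y^3 + 125| < ε.
Factor: y^3 + 125 = (y + 5)(y^2 - 5y + 25), so |y^3 + 125| = |y + 5|·|y^2 - 5y + 25|.
Impose δ ≤ 1 so that |y| < 6; then |y^2 - 5y + 25| ≤ 91.
Hence |y^3 + 125| ≤ 91|y + 5|, which is < ε once |y + 5| < ε/91.
Take δ = min(1, ε/91). If 0 < |y + 5| < δ then both bounds hold and |y^3 + 125| ≤ 91|y + 5| < 91·(ε/91) = ε.

δ = min(1, ε/91)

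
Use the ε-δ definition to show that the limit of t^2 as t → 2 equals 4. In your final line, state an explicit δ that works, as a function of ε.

δ = min(1, ε/5)

Fix ε > 0. We seek δ > 0 with 0 < |t − 2| < δ ⇒ |t^2 − 4| < ε.
Factor: t^2 − 4 = (t − 2)(t + 2), so |t^2 − 4| = |t − 2|·|t + 2|.
Restrict δ ≤ 1. Then |t − 2| < 1 gives |t| < 3, so by the triangle inequality |t + 2| ≤ 3 + 2 = 5.
Hence |t^2 − 4| ≤ 5|t − 2|, which is < ε once |t − 2| < ε/5.
Take δ = min(1, ε/5). If 0 < |t − 2| < δ then both bounds hold and |t^2 − 4| ≤ 5|t − 2| < 5·(ε/5) = ε.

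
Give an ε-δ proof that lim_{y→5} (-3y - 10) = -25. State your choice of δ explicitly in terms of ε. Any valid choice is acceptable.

Fix ε > 0. We need δ > 0 so that 0 < |y − 5| < δ implies |(-3y - 10) + 25| < ε.
|(-3y - 10) + 25| = |-3y + 15| = 3|y − 5|.
So 3|y − 5| < ε exactly when |y − 5| < ε/3.
Take δ = ε/3. If 0 < |y − 5| < δ then |(-3y - 10) + 25| = 3|y − 5| < 3·(ε/3) = ε.

δ = ε/3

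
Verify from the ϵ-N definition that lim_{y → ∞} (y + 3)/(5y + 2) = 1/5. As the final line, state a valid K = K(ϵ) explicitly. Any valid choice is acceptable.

Fix ϵ > 0. We seek K > 0 such that y > K implies |(y + 3)/(5y + 2) − (1/5)| < ϵ.
(y + 3)/(5y + 2) − (1/5) = (5(y + 3) − (5y + 2)) / (5(5y + 2)) = 13/(5(5y + 2)).
For y > 0 we have 5y + 2 > 5y, so |(y + 3)/(5y + 2) − (1/5)| = 13/(5(5y + 2)) < 13/(5·5y) = (13/25)/y.
Thus |(y + 3)/(5y + 2) − (1/5)| < ϵ whenever y > (13/25)/ϵ.
Take K = (13/25)/ϵ. If y > K then |(y + 3)/(5y + 2) − (1/5)| < (13/25)/y < ϵ.

K = (13/25)/ϵ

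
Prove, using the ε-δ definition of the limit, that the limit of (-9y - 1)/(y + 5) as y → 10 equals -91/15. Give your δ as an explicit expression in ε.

δ = min(15/2, (225/88)ε)

Let ε > 0 be given. We want δ > 0 with 0 < |y − 10| < δ ⇒ |(-9y - 1)/(y + 5) + 91/15| < ε.
Combining over a common denominator, (-9y - 1)/(y + 5) + 91/15 = [(-9y - 1)·15 − (-91)·(y + 5)] / [15·(y + 5)] = -44(y − 10) / (15(y + 5)).
So |(-9y - 1)/(y + 5) + 91/15| = 44|y − 10| / (15·|y + 5|).
Require δ ≤ 15/2, so |y + 5| ≥ |15| − |y − 10| > 15 − 15/2 = 15/2.
Hence |(-9y - 1)/(y + 5) + 91/15| < 44|y − 10|/(15·(15/2)) = (88/225)|y − 10|, which is < ε once |y − 10| < (225/88)ε.
Take δ = min(15/2, (225/88)ε). Then 0 < |y − 10| < δ forces both bounds, so |(-9y - 1)/(y + 5) + 91/15| < ε.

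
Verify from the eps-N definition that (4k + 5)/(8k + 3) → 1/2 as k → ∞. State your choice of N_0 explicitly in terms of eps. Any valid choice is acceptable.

Let eps > 0 be given. For k ≥ 1, |(4k + 5)/(8k + 3) − (1/2)| = |28|/(8(8k + 3)) = 28/(8(8k + 3)).
Since 8k + 3 ≥ 8k for k ≥ 1, this is ≤ 28/(8·8k) = (7/16)/k.
So |(4k + 5)/(8k + 3) − (1/2)| < eps whenever k > (7/16)/eps.
Take N_0 = (7/16)/eps. If k > N_0 then |(4k + 5)/(8k + 3) − (1/2)| ≤ (7/16)/k < eps.

N_0 = (7/16)/eps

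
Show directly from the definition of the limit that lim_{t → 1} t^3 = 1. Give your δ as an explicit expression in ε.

Let ε > 0 be given. We seek δ > 0 with 0 < |t − 1| < δ ⇒ |t^3 − 1| < ε.
Factor: t^3 − 1 = (t − 1)(t^2 + t + 1), so |t^3 − 1| = |t − 1|·|t^2 + t + 1|.
Impose δ ≤ 1 so that |t| < 2; then |t^2 + t + 1| ≤ 7.
Hence |t^3 − 1| ≤ 7|t − 1|, which is < ε once |t − 1| < ε/7.
Take δ = min(1, ε/7). If 0 < |t − 1| < δ then both bounds hold and |t^3 − 1| ≤ 7|t − 1| < 7·(ε/7) = ε.

δ = min(1, ε/7)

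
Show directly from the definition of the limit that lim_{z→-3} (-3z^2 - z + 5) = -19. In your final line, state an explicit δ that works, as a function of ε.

δ = min(1, ε/20)

Let ε > 0. We want δ > 0 such that 0 < |z + 3| < δ implies |(-3z^2 - z + 5) + 19| < ε.
(-3z^2 - z + 5) + 19 = -3z^2 - z + 24 = (z + 3)(-3z + 8).
So |(-3z^2 - z + 5) + 19| = |z + 3|·|-3z + 8|.
Require δ ≤ 1. Then |z + 3| < 1 gives |z| < 4, and by the triangle inequality |-3z + 8| ≤ 3·4 + 8 = 20.
Hence |(-3z^2 - z + 5) + 19| ≤ 20|z + 3| < ε provided |z + 3| < ε/20.
Take δ = min(1, ε/20). Then 0 < |z + 3| < δ gives both |z + 3| < 1 and |z + 3| < ε/20, so |(-3z^2 - z + 5) + 19| < ε.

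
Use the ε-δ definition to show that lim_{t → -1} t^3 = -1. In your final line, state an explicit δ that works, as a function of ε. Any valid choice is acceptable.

δ = min(1, ε/7)

Let ε > 0 be given. We seek δ > 0 with 0 < |t + 1| < δ ⇒ |t^3 + 1| < ε.
Factor: t^3 + 1 = (t + 1)(t^2 - t + 1), so |t^3 + 1| = |t + 1|·|t^2 - t + 1|.
Impose δ ≤ 1 so that |t| < 2; then |t^2 - t + 1| ≤ 7.
Hence |t^3 + 1| ≤ 7|t + 1|, which is < ε once |t + 1| < ε/7.
Take δ = min(1, ε/7). If 0 < |t + 1| < δ then both bounds hold and |t^3 + 1| ≤ 7|t + 1| < 7·(ε/7) = ε.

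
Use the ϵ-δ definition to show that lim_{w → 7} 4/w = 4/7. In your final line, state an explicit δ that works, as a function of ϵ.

δ = min(7/2, (49/8)ϵ)

Let ϵ > 0. We seek δ > 0 such that 0 < |w − 7| < δ implies |4/w − (4/7)| < ϵ.
|4/w − (4/7)| = 4·|7 − w|/(7·|w|) = 4|w − 7|/(7|w|).
Require δ ≤ 7/2 so that |w| > 7 − 7/2 = 7/2, hence 7|w| > 49/2.
Then |4/w − (4/7)| < 4|w − 7|/(49/2), which is < ϵ when |w − 7| < (49/8)ϵ.
Take δ = min(7/2, (49/8)ϵ). Then 0 < |w − 7| < δ gives both |w − 7| < 7/2 and |w − 7| < (49/8)ϵ, so |4/w − (4/7)| < ϵ.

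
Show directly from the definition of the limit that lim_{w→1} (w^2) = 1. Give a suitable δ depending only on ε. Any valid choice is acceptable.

Let ε > 0 be given. We seek δ > 0 with 0 < |w − 1| < δ ⇒ |w^2 − 1| < ε.
Factor: w^2 − 1 = (w − 1)(w + 1), so |w^2 − 1| = |w − 1|·|w + 1|.
Restrict δ ≤ 1. Then |w − 1| < 1 gives |w| < 2, so by the triangle inequality |w + 1| ≤ 2 + 1 = 3.
Hence |w^2 − 1| ≤ 3|w − 1|, which is < ε once |w − 1| < ε/3.
Take δ = min(1, ε/3). If 0 < |w − 1| < δ then both bounds hold and |w^2 − 1| ≤ 3|w − 1| < 3·(ε/3) = ε.

δ = min(1, ε/3)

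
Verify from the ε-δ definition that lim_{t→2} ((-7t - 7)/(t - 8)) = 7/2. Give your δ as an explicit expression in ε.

Fix ε > 0. We want δ > 0 with 0 < |t − 2| < δ ⇒ |(-7t - 7)/(t - 8) − (7/2)| < ε.
Combining over a common denominator, (-7t - 7)/(t - 8) − (7/2) = [(-7t - 7)·(-6) − (-21)·(t - 8)] / [(-6)·(t - 8)] = 63(t − 2) / ((-6)(t - 8)).
So |(-7t - 7)/(t - 8) − (7/2)| = 63|t − 2| / (6·|t − 8|).
Restrict δ ≤ 3. Then |t − 2| < 3 gives |t − 8| = |(t − 2) + (-6)| ≥ 6 − 3 = 3.
Hence |(-7t - 7)/(t - 8) − (7/2)| < 63|t − 2|/(6·3) = (7/2)|t − 2|, which is < ε once |t − 2| < (2/7)ε.
Take δ = min(3, (2/7)ε). Then 0 < |t − 2| < δ forces both bounds, so |(-7t - 7)/(t - 8) − (7/2)| < ε.

δ = min(3, (2/7)ε)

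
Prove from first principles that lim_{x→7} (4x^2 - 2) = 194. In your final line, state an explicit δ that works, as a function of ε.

Let ε > 0 be given. We want δ > 0 such that 0 < |x − 7| < δ implies |(4x^2 - 2) − 194| < ε.
(4x^2 - 2) − 194 = 4x^2 - 196 = (x − 7)(4x + 28).
So |(4x^2 - 2) − 194| = |x − 7|·|4x + 28|.
Require δ ≤ 1. Then |x − 7| < 1 gives |x| < 8, and by the triangle inequality |4x + 28| ≤ 4·8 + 28 = 60.
Hence |(4x^2 - 2) − 194| ≤ 60|x − 7| < ε provided |x − 7| < ε/60.
Take δ = min(1, ε/60). Then 0 < |x − 7| < δ gives both |x − 7| < 1 and |x − 7| < ε/60, so |(4x^2 - 2) − 194| < ε.

δ = min(1, ε/60)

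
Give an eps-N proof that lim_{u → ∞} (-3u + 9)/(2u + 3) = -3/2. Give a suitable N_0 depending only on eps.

N_0 = (27/4)/eps

Let eps > 0. We seek N_0 > 0 such that u > N_0 implies |(-3u + 9)/(2u + 3) + 3/2| < eps.
(-3u + 9)/(2u + 3) + 3/2 = (2(-3u + 9) − (-3)(2u + 3)) / (2(2u + 3)) = 27/(2(2u + 3)).
For u > 0 we have 2u + 3 > 2u, so |(-3u + 9)/(2u + 3) + 3/2| = 27/(2(2u + 3)) < 27/(2·2u) = (27/4)/u.
Thus |(-3u + 9)/(2u + 3) + 3/2| < eps whenever u > (27/4)/eps.
Take N_0 = (27/4)/eps. If u > N_0 then |(-3u + 9)/(2u + 3) + 3/2| < (27/4)/u < eps.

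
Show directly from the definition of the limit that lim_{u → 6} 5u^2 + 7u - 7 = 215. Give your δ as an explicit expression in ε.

Let ε > 0 be given. We want δ > 0 such that 0 < |u − 6| < δ implies |(5u^2 + 7u - 7) − 215| < ε.
(5u^2 + 7u - 7) − 215 = 5u^2 + 7u - 222 = (u − 6)(5u + 37).
So |(5u^2 + 7u - 7) − 215| = |u − 6|·|5u + 37|.
Assume first that |u − 6| < 1, so |u| < 7. Then |5u + 37| ≤ 5·7 + 37 = 72.
Hence |(5u^2 + 7u - 7) − 215| ≤ 72|u − 6| < ε provided |u − 6| < ε/72.
Take δ = min(1, ε/72). Then 0 < |u − 6| < δ gives both |u − 6| < 1 and |u − 6| < ε/72, so |(5u^2 + 7u - 7) − 215| < ε.

δ = min(1, ε/72)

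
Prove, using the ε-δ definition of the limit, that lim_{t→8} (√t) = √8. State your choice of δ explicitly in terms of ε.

Suppose ε > 0. We want δ > 0 such that 0 < |t − 8| < δ implies |√t − √8| < ε.
Rationalise: √t − √8 = (t − 8)/(√t + √8), so |√t − √8| = |t − 8|/(√t + √8).
Restrict δ ≤ 8 so that |t − 8| < 8 forces t > 0, and then √t + √8 > √8.
Hence |√t − √8| < |t − 8|/√8, which is < ε once |t − 8| < √8·ε.
Take δ = min(8, √8·ε). If 0 < |t − 8| < δ then t > 0 and |√t − √8| < |t − 8|/√8 < ε.

δ = min(8, √8·ε)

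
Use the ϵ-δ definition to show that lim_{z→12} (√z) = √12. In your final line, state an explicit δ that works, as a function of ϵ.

Fix ϵ > 0. We want δ > 0 such that 0 < |z − 12| < δ implies |√z − √12| < ϵ.
Rationalise: √z − √12 = (z − 12)/(√z + √12), so |√z − √12| = |z − 12|/(√z + √12).
Restrict δ ≤ 12 so that |z − 12| < 12 forces z > 0, and then √z + √12 > √12.
Hence |√z − √12| < |z − 12|/√12, which is < ϵ once |z − 12| < √12·ϵ.
Take δ = min(12, √12·ϵ). If 0 < |z − 12| < δ then z > 0 and |√z − √12| < |z − 12|/√12 < ϵ.

δ = min(12, √12·ϵ)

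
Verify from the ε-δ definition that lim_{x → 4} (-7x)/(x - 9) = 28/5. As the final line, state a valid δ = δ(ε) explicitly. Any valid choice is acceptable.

Fix ε > 0. We want δ > 0 with 0 < |x − 4| < δ ⇒ |(-7x)/(x - 9) − (28/5)| < ε.
Combining over a common denominator, (-7x)/(x - 9) − (28/5) = [(-7x)·(-5) − (-28)·(x - 9)] / [(-5)·(x - 9)] = 63(x − 4) / ((-5)(x - 9)).
So |(-7x)/(x - 9) − (28/5)| = 63|x − 4| / (5·|x − 9|).
Require δ ≤ 5/2, so |x − 9| ≥ |-5| − |x − 4| > 5 − 5/2 = 5/2.
Hence |(-7x)/(x - 9) − (28/5)| < 63|x − 4|/(5·(5/2)) = (126/25)|x − 4|, which is < ε once |x − 4| < (25/126)ε.
Take δ = min(5/2, (25/126)ε). Then 0 < |x − 4| < δ forces both bounds, so |(-7x)/(x - 9) − (28/5)| < ε.

δ = min(5/2, (25/126)ε)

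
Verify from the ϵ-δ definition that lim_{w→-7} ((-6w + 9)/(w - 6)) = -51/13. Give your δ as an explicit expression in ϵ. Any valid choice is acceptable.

Let ϵ > 0 be given. We want δ > 0 with 0 < |w + 7| < δ ⇒ |(-6w + 9)/(w - 6) + 51/13| < ϵ.
Combining over a common denominator, (-6w + 9)/(w - 6) + 51/13 = [(-6w + 9)·(-13) − 51·(w - 6)] / [(-13)·(w - 6)] = 27(w + 7) / ((-13)(w - 6)).
So |(-6w + 9)/(w - 6) + 51/13| = 27|w + 7| / (13·|w − 6|).
Require δ ≤ 13/2, so |w − 6| ≥ |-13| − |w + 7| > 13 − 13/2 = 13/2.
Hence |(-6w + 9)/(w - 6) + 51/13| < 27|w + 7|/(13·(13/2)) = (54/169)|w + 7|, which is < ϵ once |w + 7| < (169/54)ϵ.
Take δ = min(13/2, (169/54)ϵ). Then 0 < |w + 7| < δ forces both bounds, so |(-6w + 9)/(w - 6) + 51/13| < ϵ.

δ = min(13/2, (169/54)ϵ)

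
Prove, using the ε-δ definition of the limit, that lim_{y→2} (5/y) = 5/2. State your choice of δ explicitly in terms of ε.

Suppose ε > 0. We seek δ > 0 such that 0 < |y − 2| < δ implies |5/y − (5/2)| < ε.
|5/y − (5/2)| = 5·|2 − y|/(2·|y|) = 5|y − 2|/(2|y|).
Restrict δ ≤ 1. Then |y − 2| < 1 gives |y| > 1, so 2|y| > 2.
Then |5/y − (5/2)| < 5|y − 2|/2, which is < ε when |y − 2| < (2/5)ε.
Take δ = min(1, (2/5)ε). Then 0 < |y − 2| < δ gives both |y − 2| < 1 and |y − 2| < (2/5)ε, so |5/y − (5/2)| < ε.

δ = min(1, (2/5)ε)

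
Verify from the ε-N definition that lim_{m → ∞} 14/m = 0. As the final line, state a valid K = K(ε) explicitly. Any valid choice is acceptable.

K = 14/ε

Let ε > 0 be given. For m ≥ 1, |14/m − 0| = 14/(m) ≤ 14/m.
We need 14/m < ε, i.e. m > 14/ε.
Take K = 14/ε. If m > K then |14/m| ≤ 14/m < ε.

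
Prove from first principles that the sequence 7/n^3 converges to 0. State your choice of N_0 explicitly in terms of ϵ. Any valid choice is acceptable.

N_0 = (7/ϵ)^{1/3}

Let ϵ > 0 be given. For n ≥ 1, |7/n^3 − 0| = 7/n^3.
7/n^3 < ϵ ⇔ n^3 > 7/ϵ ⇔ n > (7/ϵ)^{1/3}.
Take N_0 = (7/ϵ)^{1/3}. Then n > N_0 implies 7/n^3 < ϵ.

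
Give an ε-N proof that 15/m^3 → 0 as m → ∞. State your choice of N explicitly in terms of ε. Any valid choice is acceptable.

N = (15/ε)^{1/3}

Fix ε > 0. For m ≥ 1, |15/m^3 − 0| = 15/m^3.
15/m^3 < ε ⇔ m^3 > 15/ε ⇔ m > (15/ε)^{1/3}.
Take N = (15/ε)^{1/3}. Then m > N implies 15/m^3 < ε.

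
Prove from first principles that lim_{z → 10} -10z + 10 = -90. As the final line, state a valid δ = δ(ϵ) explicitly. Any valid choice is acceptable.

δ = ϵ/10

Let ϵ > 0. We need δ > 0 so that 0 < |z − 10| < δ implies |(-10z + 10) + 90| < ϵ.
|(-10z + 10) + 90| = |-10z + 100| = 10|z − 10|.
So 10|z − 10| < ϵ exactly when |z − 10| < ϵ/10.
Take δ = ϵ/10. If 0 < |z − 10| < δ then |(-10z + 10) + 90| = 10|z − 10| < 10·(ϵ/10) = ϵ.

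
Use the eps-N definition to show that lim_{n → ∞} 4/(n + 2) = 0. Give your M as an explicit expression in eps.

Fix eps > 0. For n ≥ 1, |4/(n + 2) − 0| = 4/(n + 2) ≤ 4/n.
We need 4/n < eps, i.e. n > 4/eps.
Take M = 4/eps. If n > M then |4/(n + 2)| ≤ 4/n < eps.

M = 4/eps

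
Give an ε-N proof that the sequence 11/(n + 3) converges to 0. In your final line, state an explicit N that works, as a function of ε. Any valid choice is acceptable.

N = 11/ε

Suppose ε > 0. For n ≥ 1, |11/(n + 3) − 0| = 11/(n + 3) ≤ 11/n.
We need 11/n < ε, i.e. n > 11/ε.
Take N = 11/ε. If n > N then |11/(n + 3)| ≤ 11/n < ε.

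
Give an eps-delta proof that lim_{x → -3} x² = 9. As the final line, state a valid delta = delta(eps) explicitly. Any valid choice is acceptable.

Suppose eps > 0. We seek delta > 0 with 0 < |x + 3| < delta ⇒ |x² − 9| < eps.
Factor: x² − 9 = (x + 3)(x - 3), so |x² − 9| = |x + 3|·|x - 3|.
Restrict delta ≤ 1. Then |x + 3| < 1 gives |x| < 4, so by the triangle inequality |x - 3| ≤ 4 + 3 = 7.
Hence |x² − 9| ≤ 7|x + 3|, which is < eps once |x + 3| < eps/7.
Take delta = min(1, eps/7). If 0 < |x + 3| < delta then both bounds hold and |x² − 9| ≤ 7|x + 3| < 7·(eps/7) = eps.

delta = min(1, eps/7)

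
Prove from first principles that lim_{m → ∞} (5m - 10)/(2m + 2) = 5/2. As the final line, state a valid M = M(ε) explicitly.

M = (15/2)/ε

Suppose ε > 0. For m ≥ 1, |(5m - 10)/(2m + 2) − (5/2)| = |-30|/(2(2m + 2)) = 30/(2(2m + 2)).
Since 2m + 2 ≥ 2m for m ≥ 1, this is ≤ 30/(2·2m) = (15/2)/m.
So |(5m - 10)/(2m + 2) − (5/2)| < ε whenever m > (15/2)/ε.
Take M = (15/2)/ε. If m > M then |(5m - 10)/(2m + 2) − (5/2)| ≤ (15/2)/m < ε.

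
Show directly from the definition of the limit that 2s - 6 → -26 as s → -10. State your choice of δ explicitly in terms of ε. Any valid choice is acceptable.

Suppose ε > 0. We need δ > 0 so that 0 < |s + 10| < δ implies |(2s - 6) + 26| < ε.
Since (2s - 6) + 26 = 2(s + 10), we have |(2s - 6) + 26| = 2|s + 10|.
So 2|s + 10| < ε exactly when |s + 10| < ε/2.
Choosing δ = ε/2 gives |(2s - 6) + 26| = 2|s + 10| < ε whenever |s + 10| < δ.

δ = ε/2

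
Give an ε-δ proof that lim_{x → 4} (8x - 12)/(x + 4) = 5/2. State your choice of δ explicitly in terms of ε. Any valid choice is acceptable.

Suppose ε > 0. We want δ > 0 with 0 < |x − 4| < δ ⇒ |(8x - 12)/(x + 4) − (5/2)| < ε.
Combining over a common denominator, (8x - 12)/(x + 4) − (5/2) = [(8x - 12)·8 − 20·(x + 4)] / [8·(x + 4)] = 44(x − 4) / (8(x + 4)).
So |(8x - 12)/(x + 4) − (5/2)| = 44|x − 4| / (8·|x + 4|).
Restrict δ ≤ 4. Then |x − 4| < 4 gives |x + 4| = |(x − 4) + 8| ≥ 8 − 4 = 4.
Hence |(8x - 12)/(x + 4) − (5/2)| < 44|x − 4|/(8·4) = (11/8)|x − 4|, which is < ε once |x − 4| < (8/11)ε.
Take δ = min(4, (8/11)ε). Then 0 < |x − 4| < δ forces both bounds, so |(8x - 12)/(x + 4) − (5/2)| < ε.

δ = min(4, (8/11)ε)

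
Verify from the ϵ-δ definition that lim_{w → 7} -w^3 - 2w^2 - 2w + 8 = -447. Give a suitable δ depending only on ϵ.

δ = min(1, ϵ/201)

Let ϵ > 0 be given. We want δ > 0 such that 0 < |w − 7| < δ implies |(-w^3 - 2w^2 - 2w + 8) + 447| < ϵ.
(-w^3 - 2w^2 - 2w + 8) + 447 = -w^3 - 2w^2 - 2w + 455 = (w − 7)(-w^2 - 9w - 65).
So |(-w^3 - 2w^2 - 2w + 8) + 447| = |w − 7|·|-w^2 - 9w - 65|.
Assume first that |w − 7| < 1, so |w| < 8. Then |-w^2 - 9w - 65| ≤ 8^2 + 9·8 + 65 = 201.
Hence |(-w^3 - 2w^2 - 2w + 8) + 447| ≤ 201|w − 7| < ϵ provided |w − 7| < ϵ/201.
Take δ = min(1, ϵ/201). Then 0 < |w − 7| < δ gives both |w − 7| < 1 and |w − 7| < ϵ/201, so |(-w^3 - 2w^2 - 2w + 8) + 447| < ϵ.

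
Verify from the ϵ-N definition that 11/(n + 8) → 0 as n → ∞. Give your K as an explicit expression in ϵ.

Suppose ϵ > 0. For n ≥ 1, |11/(n + 8) − 0| = 11/(n + 8) ≤ 11/n.
We need 11/n < ϵ, i.e. n > 11/ϵ.
Take K = 11/ϵ. If n > K then |11/(n + 8)| ≤ 11/n < ϵ.

K = 11/ϵ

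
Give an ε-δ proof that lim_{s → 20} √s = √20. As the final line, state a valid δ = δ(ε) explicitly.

Fix ε > 0. We want δ > 0 such that 0 < |s − 20| < δ implies |√s − √20| < ε.
Rationalise: √s − √20 = (s − 20)/(√s + √20), so |√s − √20| = |s − 20|/(√s + √20).
Restrict δ ≤ 20 so that |s − 20| < 20 forces s > 0, and then √s + √20 > √20.
Hence |√s − √20| < |s − 20|/√20, which is < ε once |s − 20| < √20·ε.
Take δ = min(20, √20·ε). If 0 < |s − 20| < δ then s > 0 and |√s − √20| < |s − 20|/√20 < ε.

δ = min(20, √20·ε)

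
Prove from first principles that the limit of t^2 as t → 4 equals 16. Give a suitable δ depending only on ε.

δ = min(2, ε/10)

Let ε > 0. We seek δ > 0 with 0 < |t − 4| < δ ⇒ |t^2 − 16| < ε.
Factor: t^2 − 16 = (t − 4)(t + 4), so |t^2 − 16| = |t − 4|·|t + 4|.
Impose δ ≤ 2 so that |t| < 6; then |t + 4| ≤ 10.
Hence |t^2 − 16| ≤ 10|t − 4|, which is < ε once |t − 4| < ε/10.
Take δ = min(2, ε/10). If 0 < |t − 4| < δ then both bounds hold and |t^2 − 16| ≤ 10|t − 4| < 10·(ε/10) = ε.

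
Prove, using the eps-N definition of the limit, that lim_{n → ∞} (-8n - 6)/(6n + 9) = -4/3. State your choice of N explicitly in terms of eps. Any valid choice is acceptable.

N = 1/eps

Suppose eps > 0. For n ≥ 1, |(-8n - 6)/(6n + 9) + 4/3| = |36|/(6(6n + 9)) = 36/(6(6n + 9)).
Since 6n + 9 ≥ 6n for n ≥ 1, this is ≤ 36/(6·6n) = 1/n.
So |(-8n - 6)/(6n + 9) + 4/3| < eps whenever n > 1/eps.
Take N = 1/eps. If n > N then |(-8n - 6)/(6n + 9) + 4/3| ≤ 1/n < eps.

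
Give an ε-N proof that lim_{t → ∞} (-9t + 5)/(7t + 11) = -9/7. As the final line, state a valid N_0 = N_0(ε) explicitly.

Let ε > 0. We seek N_0 > 0 such that t > N_0 implies |(-9t + 5)/(7t + 11) + 9/7| < ε.
(-9t + 5)/(7t + 11) + 9/7 = (7(-9t + 5) − (-9)(7t + 11)) / (7(7t + 11)) = 134/(7(7t + 11)).
For t > 0 we have 7t + 11 > 7t, so |(-9t + 5)/(7t + 11) + 9/7| = 134/(7(7t + 11)) < 134/(7·7t) = (134/49)/t.
Thus |(-9t + 5)/(7t + 11) + 9/7| < ε whenever t > (134/49)/ε.
Take N_0 = (134/49)/ε. If t > N_0 then |(-9t + 5)/(7t + 11) + 9/7| < (134/49)/t < ε.

N_0 = (134/49)/ε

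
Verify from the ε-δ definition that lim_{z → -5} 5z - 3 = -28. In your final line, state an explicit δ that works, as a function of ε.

δ = ε/5

Fix ε > 0. We need δ > 0 so that 0 < |z + 5| < δ implies |(5z - 3) + 28| < ε.
|(5z - 3) + 28| = |5z + 25| = 5|z + 5|.
Thus it suffices that |z + 5| < ε/5.
Take δ = ε/5. If 0 < |z + 5| < δ then |(5z - 3) + 28| = 5|z + 5| < 5·(ε/5) = ε.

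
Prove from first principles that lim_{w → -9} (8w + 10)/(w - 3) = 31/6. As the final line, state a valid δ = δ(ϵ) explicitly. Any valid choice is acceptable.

δ = min(6, (36/17)ϵ)

Fix ϵ > 0. We want δ > 0 with 0 < |w + 9| < δ ⇒ |(8w + 10)/(w - 3) − (31/6)| < ϵ.
Combining over a common denominator, (8w + 10)/(w - 3) − (31/6) = [(8w + 10)·(-12) − (-62)·(w - 3)] / [(-12)·(w - 3)] = -34(w + 9) / ((-12)(w - 3)).
So |(8w + 10)/(w - 3) − (31/6)| = 34|w + 9| / (12·|w − 3|).
Require δ ≤ 6, so |w − 3| ≥ |-12| − |w + 9| > 12 − 6 = 6.
Hence |(8w + 10)/(w - 3) − (31/6)| < 34|w + 9|/(12·6) = (17/36)|w + 9|, which is < ϵ once |w + 9| < (36/17)ϵ.
Take δ = min(6, (36/17)ϵ). Then 0 < |w + 9| < δ forces both bounds, so |(8w + 10)/(w - 3) − (31/6)| < ϵ.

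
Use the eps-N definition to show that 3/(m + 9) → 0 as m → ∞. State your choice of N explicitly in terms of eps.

Suppose eps > 0. For m ≥ 1, |3/(m + 9) − 0| = 3/(m + 9) ≤ 3/m.
We need 3/m < eps, i.e. m > 3/eps.
Take N = 3/eps. If m > N then |3/(m + 9)| ≤ 3/m < eps.

N = 3/eps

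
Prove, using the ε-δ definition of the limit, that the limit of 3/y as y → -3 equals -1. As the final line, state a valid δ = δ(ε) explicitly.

Fix ε > 0. We seek δ > 0 such that 0 < |y + 3| < δ implies |3/y + 1| < ε.
|3/y + 1| = 3·|-3 − y|/(3·|y|) = 3|y + 3|/(3|y|).
Restrict δ ≤ 3/2. Then |y + 3| < 3/2 gives |y| > 3/2, so 3|y| > 9/2.
Then |3/y + 1| < 3|y + 3|/(9/2), which is < ε when |y + 3| < (3/2)ε.
Take δ = min(3/2, (3/2)ε). Then 0 < |y + 3| < δ gives both |y + 3| < 3/2 and |y + 3| < (3/2)ε, so |3/y + 1| < ε.

δ = min(3/2, (3/2)ε)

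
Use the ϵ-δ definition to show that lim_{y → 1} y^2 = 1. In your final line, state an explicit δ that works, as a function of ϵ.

Let ϵ > 0 be given. We seek δ > 0 with 0 < |y − 1| < δ ⇒ |y^2 − 1| < ϵ.
Factor: y^2 − 1 = (y − 1)(y + 1), so |y^2 − 1| = |y − 1|·|y + 1|.
Impose δ ≤ 1 so that |y| < 2; then |y + 1| ≤ 3.
Hence |y^2 − 1| ≤ 3|y − 1|, which is < ϵ once |y − 1| < ϵ/3.
Take δ = min(1, ϵ/3). If 0 < |y − 1| < δ then both bounds hold and |y^2 − 1| ≤ 3|y − 1| < 3·(ϵ/3) = ϵ.

δ = min(1, ϵ/3)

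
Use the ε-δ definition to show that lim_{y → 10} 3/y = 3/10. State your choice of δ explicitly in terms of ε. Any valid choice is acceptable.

Suppose ε > 0. We seek δ > 0 such that 0 < |y − 10| < δ implies |3/y − (3/10)| < ε.
|3/y − (3/10)| = 3·|10 − y|/(10·|y|) = 3|y − 10|/(10|y|).
Restrict δ ≤ 5. Then |y − 10| < 5 gives |y| > 5, so 10|y| > 50.
Then |3/y − (3/10)| < 3|y − 10|/50, which is < ε when |y − 10| < (50/3)ε.
Take δ = min(5, (50/3)ε). Then 0 < |y − 10| < δ gives both |y − 10| < 5 and |y − 10| < (50/3)ε, so |3/y − (3/10)| < ε.

δ = min(5, (50/3)ε)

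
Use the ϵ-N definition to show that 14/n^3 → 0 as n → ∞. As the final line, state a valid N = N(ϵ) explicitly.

N = (14/ϵ)^{1/3}

Fix ϵ > 0. For n ≥ 1, |14/n^3 − 0| = 14/n^3.
14/n^3 < ϵ ⇔ n^3 > 14/ϵ ⇔ n > (14/ϵ)^{1/3}.
Take N = (14/ϵ)^{1/3}. Then n > N implies 14/n^3 < ϵ.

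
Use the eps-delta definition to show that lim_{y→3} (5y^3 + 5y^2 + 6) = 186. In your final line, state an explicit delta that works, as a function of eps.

delta = min(1, eps/220)

Let eps > 0. We want delta > 0 such that 0 < |y − 3| < delta implies |(5y^3 + 5y^2 + 6) − 186| < eps.
(5y^3 + 5y^2 + 6) − 186 = 5y^3 + 5y^2 - 180 = (y − 3)(5y^2 + 20y + 60).
So |(5y^3 + 5y^2 + 6) − 186| = |y − 3|·|5y^2 + 20y + 60|.
Require delta ≤ 1. Then |y − 3| < 1 gives |y| < 4, and by the triangle inequality |5y^2 + 20y + 60| ≤ 5·4^2 + 20·4 + 60 = 220.
Hence |(5y^3 + 5y^2 + 6) − 186| ≤ 220|y − 3| < eps provided |y − 3| < eps/220.
Choosing delta = min(1, eps/220) ensures both conditions, hence |(5y^3 + 5y^2 + 6) − 186| < eps.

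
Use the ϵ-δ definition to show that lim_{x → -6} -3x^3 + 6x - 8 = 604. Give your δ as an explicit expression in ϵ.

Let ϵ > 0. We want δ > 0 such that 0 < |x + 6| < δ implies |(-3x^3 + 6x - 8) − 604| < ϵ.
(-3x^3 + 6x - 8) − 604 = -3x^3 + 6x - 612 = (x + 6)(-3x^2 + 18x - 102).
So |(-3x^3 + 6x - 8) − 604| = |x + 6|·|-3x^2 + 18x - 102|.
Require δ ≤ 1. Then |x + 6| < 1 gives |x| < 7, and by the triangle inequality |-3x^2 + 18x - 102| ≤ 3·7^2 + 18·7 + 102 = 375.
Hence |(-3x^3 + 6x - 8) − 604| ≤ 375|x + 6| < ϵ provided |x + 6| < ϵ/375.
Choosing δ = min(1, ϵ/375) ensures both conditions, hence |(-3x^3 + 6x - 8) − 604| < ϵ.

δ = min(1, ϵ/375)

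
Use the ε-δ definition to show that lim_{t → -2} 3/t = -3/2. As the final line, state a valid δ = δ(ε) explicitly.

δ = min(1, (2/3)ε)

Fix ε > 0. We seek δ > 0 such that 0 < |t + 2| < δ implies |3/t + 3/2| < ε.
|3/t + 3/2| = 3·|-2 − t|/(2·|t|) = 3|t + 2|/(2|t|).
Require δ ≤ 1 so that |t| > 2 − 1 = 1, hence 2|t| > 2.
Then |3/t + 3/2| < 3|t + 2|/2, which is < ε when |t + 2| < (2/3)ε.
Take δ = min(1, (2/3)ε). Then 0 < |t + 2| < δ gives both |t + 2| < 1 and |t + 2| < (2/3)ε, so |3/t + 3/2| < ε.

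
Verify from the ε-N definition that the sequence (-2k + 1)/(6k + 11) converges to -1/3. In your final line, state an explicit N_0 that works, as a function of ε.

Let ε > 0 be given. For k ≥ 1, |(-2k + 1)/(6k + 11) + 1/3| = |28|/(6(6k + 11)) = 28/(6(6k + 11)).
Since 6k + 11 ≥ 6k for k ≥ 1, this is ≤ 28/(6·6k) = (7/9)/k.
So |(-2k + 1)/(6k + 11) + 1/3| < ε whenever k > (7/9)/ε.
Take N_0 = (7/9)/ε. If k > N_0 then |(-2k + 1)/(6k + 11) + 1/3| ≤ (7/9)/k < ε.

N_0 = (7/9)/ε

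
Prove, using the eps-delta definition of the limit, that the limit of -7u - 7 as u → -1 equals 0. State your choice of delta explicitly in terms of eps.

delta = eps/7

Suppose eps > 0. We need delta > 0 so that 0 < |u + 1| < delta implies |(-7u - 7)| < eps.
|(-7u - 7)| = |-7u - 7| = 7|u + 1|.
Thus it suffices that |u + 1| < eps/7.
Choosing delta = eps/7 gives |(-7u - 7)| = 7|u + 1| < eps whenever |u + 1| < delta.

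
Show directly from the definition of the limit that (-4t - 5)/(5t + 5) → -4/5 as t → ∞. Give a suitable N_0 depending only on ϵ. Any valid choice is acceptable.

Suppose ϵ > 0. We seek N_0 > 0 such that t > N_0 implies |(-4t - 5)/(5t + 5) + 4/5| < ϵ.
(-4t - 5)/(5t + 5) + 4/5 = (5(-4t - 5) − (-4)(5t + 5)) / (5(5t + 5)) = -5/(5(5t + 5)).
For t > 0 we have 5t + 5 > 5t, so |(-4t - 5)/(5t + 5) + 4/5| = 5/(5(5t + 5)) < 5/(5·5t) = (1/5)/t.
Thus |(-4t - 5)/(5t + 5) + 4/5| < ϵ whenever t > (1/5)/ϵ.
Take N_0 = (1/5)/ϵ. If t > N_0 then |(-4t - 5)/(5t + 5) + 4/5| < (1/5)/t < ϵ.

N_0 = (1/5)/ϵ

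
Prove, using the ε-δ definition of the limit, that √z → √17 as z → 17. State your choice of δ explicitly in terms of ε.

Fix ε > 0. We want δ > 0 such that 0 < |z − 17| < δ implies |√z − √17| < ε.
Multiplying by the conjugate, |√z − √17| = |z − 17|/(√z + √17).
Restrict δ ≤ 17 so that |z − 17| < 17 forces z > 0, and then √z + √17 > √17.
Hence |√z − √17| < |z − 17|/√17, which is < ε once |z − 17| < √17·ε.
Take δ = min(17, √17·ε). If 0 < |z − 17| < δ then z > 0 and |√z − √17| < |z − 17|/√17 < ε.

δ = min(17, √17·ε)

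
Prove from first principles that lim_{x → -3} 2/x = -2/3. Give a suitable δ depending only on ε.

Fix ε > 0. We seek δ > 0 such that 0 < |x + 3| < δ implies |2/x + 2/3| < ε.
|2/x + 2/3| = 2·|-3 − x|/(3·|x|) = 2|x + 3|/(3|x|).
Restrict δ ≤ 3/2. Then |x + 3| < 3/2 gives |x| > 3/2, so 3|x| > 9/2.
Then |2/x + 2/3| < 2|x + 3|/(9/2), which is < ε when |x + 3| < (9/4)ε.
Take δ = min(3/2, (9/4)ε). Then 0 < |x + 3| < δ gives both |x + 3| < 3/2 and |x + 3| < (9/4)ε, so |2/x + 2/3| < ε.

δ = min(3/2, (9/4)ε)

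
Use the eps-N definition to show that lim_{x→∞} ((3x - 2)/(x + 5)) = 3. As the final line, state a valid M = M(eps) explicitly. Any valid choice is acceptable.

M = 17/eps

Fix eps > 0. We seek M > 0 such that x > M implies |(3x - 2)/(x + 5) − 3| < eps.
(3x - 2)/(x + 5) − 3 = ((3x - 2) − 3(x + 5)) / ((x + 5)) = -17/((x + 5)).
For x > 0 we have x + 5 > x, so |(3x - 2)/(x + 5) − 3| = 17/((x + 5)) < 17/(x) = 17/x.
Thus |(3x - 2)/(x + 5) − 3| < eps whenever x > 17/eps.
Take M = 17/eps. If x > M then |(3x - 2)/(x + 5) − 3| < 17/x < eps.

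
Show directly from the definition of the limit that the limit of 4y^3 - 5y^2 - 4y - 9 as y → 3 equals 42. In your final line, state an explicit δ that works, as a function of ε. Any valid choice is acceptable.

δ = min(1, ε/109)

Suppose ε > 0. We want δ > 0 such that 0 < |y − 3| < δ implies |(4y^3 - 5y^2 - 4y - 9) − 42| < ε.
(4y^3 - 5y^2 - 4y - 9) − 42 = 4y^3 - 5y^2 - 4y - 51 = (y − 3)(4y^2 + 7y + 17).
So |(4y^3 - 5y^2 - 4y - 9) − 42| = |y − 3|·|4y^2 + 7y + 17|.
Require δ ≤ 1. Then |y − 3| < 1 gives |y| < 4, and by the triangle inequality |4y^2 + 7y + 17| ≤ 4·4^2 + 7·4 + 17 = 109.
Hence |(4y^3 - 5y^2 - 4y - 9) − 42| ≤ 109|y − 3| < ε provided |y − 3| < ε/109.
Choosing δ = min(1, ε/109) ensures both conditions, hence |(4y^3 - 5y^2 - 4y - 9) − 42| < ε.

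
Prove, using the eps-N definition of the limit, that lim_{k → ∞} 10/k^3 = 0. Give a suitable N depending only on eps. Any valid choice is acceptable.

Fix eps > 0. For k ≥ 1, |10/k^3 − 0| = 10/k^3.
10/k^3 < eps ⇔ k^3 > 10/eps ⇔ k > (10/eps)^{1/3}.
Take N = (10/eps)^{1/3}. Then k > N implies 10/k^3 < eps.

N = (10/eps)^{1/3}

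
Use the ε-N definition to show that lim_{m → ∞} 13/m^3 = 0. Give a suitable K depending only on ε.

Let ε > 0. For m ≥ 1, |13/m^3 − 0| = 13/m^3.
13/m^3 < ε ⇔ m^3 > 13/ε ⇔ m > (13/ε)^{1/3}.
Take K = (13/ε)^{1/3}. Then m > K implies 13/m^3 < ε.

K = (13/ε)^{1/3}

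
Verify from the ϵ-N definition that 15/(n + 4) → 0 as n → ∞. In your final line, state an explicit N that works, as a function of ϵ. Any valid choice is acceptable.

Suppose ϵ > 0. For n ≥ 1, |15/(n + 4) − 0| = 15/(n + 4) ≤ 15/n.
We need 15/n < ϵ, i.e. n > 15/ϵ.
Take N = 15/ϵ. If n > N then |15/(n + 4)| ≤ 15/n < ϵ.

N = 15/ϵ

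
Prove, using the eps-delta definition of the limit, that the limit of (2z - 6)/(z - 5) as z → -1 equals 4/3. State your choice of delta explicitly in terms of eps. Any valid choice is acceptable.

Suppose eps > 0. We want delta > 0 with 0 < |z + 1| < delta ⇒ |(2z - 6)/(z - 5) − (4/3)| < eps.
Combining over a common denominator, (2z - 6)/(z - 5) − (4/3) = [(2z - 6)·(-6) − (-8)·(z - 5)] / [(-6)·(z - 5)] = -4(z + 1) / ((-6)(z - 5)).
So |(2z - 6)/(z - 5) − (4/3)| = 4|z + 1| / (6·|z − 5|).
Require delta ≤ 3, so |z − 5| ≥ |-6| − |z + 1| > 6 − 3 = 3.
Hence |(2z - 6)/(z - 5) − (4/3)| < 4|z + 1|/(6·3) = (2/9)|z + 1|, which is < eps once |z + 1| < (9/2)eps.
Take delta = min(3, (9/2)eps). Then 0 < |z + 1| < delta forces both bounds, so |(2z - 6)/(z - 5) − (4/3)| < eps.

delta = min(3, (9/2)eps)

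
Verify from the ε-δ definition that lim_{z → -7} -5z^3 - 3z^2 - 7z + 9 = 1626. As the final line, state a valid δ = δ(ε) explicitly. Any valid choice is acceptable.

Fix ε > 0. We want δ > 0 such that 0 < |z + 7| < δ implies |(-5z^3 - 3z^2 - 7z + 9) − 1626| < ε.
(-5z^3 - 3z^2 - 7z + 9) − 1626 = -5z^3 - 3z^2 - 7z - 1617 = (z + 7)(-5z^2 + 32z - 231).
So |(-5z^3 - 3z^2 - 7z + 9) − 1626| = |z + 7|·|-5z^2 + 32z - 231|.
Assume first that |z + 7| < 1, so |z| < 8. Then |-5z^2 + 32z - 231| ≤ 5·8^2 + 32·8 + 231 = 807.
Hence |(-5z^3 - 3z^2 - 7z + 9) − 1626| ≤ 807|z + 7| < ε provided |z + 7| < ε/807.
Take δ = min(1, ε/807). Then 0 < |z + 7| < δ gives both |z + 7| < 1 and |z + 7| < ε/807, so |(-5z^3 - 3z^2 - 7z + 9) − 1626| < ε.

δ = min(1, ε/807)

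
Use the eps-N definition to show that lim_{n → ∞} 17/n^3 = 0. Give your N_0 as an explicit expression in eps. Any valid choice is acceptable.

Suppose eps > 0. For n ≥ 1, |17/n^3 − 0| = 17/n^3.
17/n^3 < eps ⇔ n^3 > 17/eps ⇔ n > (17/eps)^{1/3}.
Take N_0 = (17/eps)^{1/3}. Then n > N_0 implies 17/n^3 < eps.

N_0 = (17/eps)^{1/3}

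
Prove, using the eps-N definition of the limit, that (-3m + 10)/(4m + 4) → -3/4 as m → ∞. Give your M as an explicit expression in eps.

M = (13/4)/eps

Let eps > 0. For m ≥ 1, |(-3m + 10)/(4m + 4) + 3/4| = |52|/(4(4m + 4)) = 52/(4(4m + 4)).
Since 4m + 4 ≥ 4m for m ≥ 1, this is ≤ 52/(4·4m) = (13/4)/m.
So |(-3m + 10)/(4m + 4) + 3/4| < eps whenever m > (13/4)/eps.
Take M = (13/4)/eps. If m > M then |(-3m + 10)/(4m + 4) + 3/4| ≤ (13/4)/m < eps.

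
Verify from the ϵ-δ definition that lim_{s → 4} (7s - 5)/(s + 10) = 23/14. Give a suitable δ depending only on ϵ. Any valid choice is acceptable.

δ = min(7, (98/75)ϵ)

Fix ϵ > 0. We want δ > 0 with 0 < |s − 4| < δ ⇒ |(7s - 5)/(s + 10) − (23/14)| < ϵ.
Combining over a common denominator, (7s - 5)/(s + 10) − (23/14) = [(7s - 5)·14 − 23·(s + 10)] / [14·(s + 10)] = 75(s − 4) / (14(s + 10)).
So |(7s - 5)/(s + 10) − (23/14)| = 75|s − 4| / (14·|s + 10|).
Require δ ≤ 7, so |s + 10| ≥ |14| − |s − 4| > 14 − 7 = 7.
Hence |(7s - 5)/(s + 10) − (23/14)| < 75|s − 4|/(14·7) = (75/98)|s − 4|, which is < ϵ once |s − 4| < (98/75)ϵ.
Take δ = min(7, (98/75)ϵ). Then 0 < |s − 4| < δ forces both bounds, so |(7s - 5)/(s + 10) − (23/14)| < ϵ.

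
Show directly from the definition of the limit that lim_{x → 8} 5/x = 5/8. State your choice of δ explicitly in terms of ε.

δ = min(4, (32/5)ε)

Let ε > 0. We seek δ > 0 such that 0 < |x − 8| < δ implies |5/x − (5/8)| < ε.
|5/x − (5/8)| = 5·|8 − x|/(8·|x|) = 5|x − 8|/(8|x|).
Restrict δ ≤ 4. Then |x − 8| < 4 gives |x| > 4, so 8|x| > 32.
Then |5/x − (5/8)| < 5|x − 8|/32, which is < ε when |x − 8| < (32/5)ε.
Take δ = min(4, (32/5)ε). Then 0 < |x − 8| < δ gives both |x − 8| < 4 and |x − 8| < (32/5)ε, so |5/x − (5/8)| < ε.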